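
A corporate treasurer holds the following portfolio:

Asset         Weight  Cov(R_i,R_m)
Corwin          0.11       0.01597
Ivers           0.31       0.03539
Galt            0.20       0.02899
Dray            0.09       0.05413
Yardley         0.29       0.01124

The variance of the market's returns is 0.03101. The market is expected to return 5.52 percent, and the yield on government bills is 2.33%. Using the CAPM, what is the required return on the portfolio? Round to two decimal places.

β_Corwin = 0.01597 / 0.03101 = 0.5150
β_Ivers = 0.03539 / 0.03101 = 1.1412
β_Galt = 0.02899 / 0.03101 = 0.9349
β_Dray = 0.05413 / 0.03101 = 1.7456
β_Yardley = 0.01124 / 0.03101 = 0.3625
β_P = Σ w_i β_i = 0.11×0.5150 + 0.31×1.1412 + 0.20×0.9349 + 0.09×1.7456 + 0.29×0.3625 = 0.8596
MRP = 5.52% − 2.33% = 3.19%
E(R_P) = R_f + β_P × MRP = 2.33% + 0.8596 × 3.19% = 5.07%

5.07%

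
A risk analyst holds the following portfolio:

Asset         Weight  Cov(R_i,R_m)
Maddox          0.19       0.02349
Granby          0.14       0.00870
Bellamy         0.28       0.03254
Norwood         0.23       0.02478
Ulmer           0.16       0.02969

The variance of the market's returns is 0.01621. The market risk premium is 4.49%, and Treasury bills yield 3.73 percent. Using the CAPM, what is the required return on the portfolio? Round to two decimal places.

β_Maddox = 0.02349 / 0.01621 = 1.4491
β_Granby = 0.00870 / 0.01621 = 0.5367
β_Bellamy = 0.03254 / 0.01621 = 2.0074
β_Norwood = 0.02478 / 0.01621 = 1.5287
β_Ulmer = 0.02969 / 0.01621 = 1.8316
β_P = Σ w_i β_i = 0.19×1.4491 + 0.14×0.5367 + 0.28×2.0074 + 0.23×1.5287 + 0.16×1.8316 = 1.5572
E(R_P) = R_f + β_P × MRP = 3.73% + 1.5572 × 4.49% = 10.72%

10.72%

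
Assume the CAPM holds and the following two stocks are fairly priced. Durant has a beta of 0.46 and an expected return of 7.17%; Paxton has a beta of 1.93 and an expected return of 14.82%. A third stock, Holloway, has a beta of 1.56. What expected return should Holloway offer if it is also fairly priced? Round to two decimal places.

12.89%

MRP (SML slope) = (14.82% − 7.17%) / (1.93 − 0.46) = 7.65% / 1.47 = 5.2041%
R_f (intercept) = 7.17% − 0.46 × 5.2041% = 4.7761%
E(R_Holloway) = R_f + β × MRP = 4.7761% + 1.56 × 5.2041% = 12.89%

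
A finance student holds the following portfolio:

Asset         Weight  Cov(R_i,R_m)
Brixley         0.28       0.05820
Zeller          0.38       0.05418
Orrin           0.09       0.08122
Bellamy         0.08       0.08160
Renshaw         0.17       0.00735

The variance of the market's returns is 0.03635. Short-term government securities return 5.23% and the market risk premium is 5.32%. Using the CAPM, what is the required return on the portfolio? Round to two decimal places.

β_Brixley = 0.05820 / 0.03635 = 1.6011
β_Zeller = 0.05418 / 0.03635 = 1.4905
β_Orrin = 0.08122 / 0.03635 = 2.2344
β_Bellamy = 0.08160 / 0.03635 = 2.2448
β_Renshaw = 0.00735 / 0.03635 = 0.2022
β_P = Σ w_i β_i = 0.28×1.6011 + 0.38×1.4905 + 0.09×2.2344 + 0.08×2.2448 + 0.17×0.2022 = 1.4298
E(R_P) = R_f + β_P × MRP = 5.23% + 1.4298 × 5.32% = 12.84%

12.84%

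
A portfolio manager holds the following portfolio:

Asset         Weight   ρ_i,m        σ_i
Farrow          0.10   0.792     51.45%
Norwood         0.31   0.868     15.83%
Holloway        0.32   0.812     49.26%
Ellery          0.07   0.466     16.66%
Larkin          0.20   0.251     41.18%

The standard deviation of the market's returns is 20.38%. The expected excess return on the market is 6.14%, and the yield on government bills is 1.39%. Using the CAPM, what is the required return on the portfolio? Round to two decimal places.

8.54%

β_Farrow = 0.792 × 51.45% / 20.38% = 1.9994
β_Norwood = 0.868 × 15.83% / 20.38% = 0.6742
β_Holloway = 0.812 × 49.26% / 20.38% = 1.9627
β_Ellery = 0.466 × 16.66% / 20.38% = 0.3809
β_Larkin = 0.251 × 41.18% / 20.38% = 0.5072
β_P = Σ w_i β_i = 0.10×1.9994 + 0.31×0.6742 + 0.32×1.9627 + 0.07×0.3809 + 0.20×0.5072 = 1.1651
E(R_P) = R_f + β_P × MRP = 1.39% + 1.1651 × 6.14% = 8.54%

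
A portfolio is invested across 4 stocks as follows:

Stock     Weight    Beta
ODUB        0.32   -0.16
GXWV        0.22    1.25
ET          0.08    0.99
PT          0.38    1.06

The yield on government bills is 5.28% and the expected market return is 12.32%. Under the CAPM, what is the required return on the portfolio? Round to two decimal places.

β_P = Σ w_i β_i = 0.32×-0.16 + 0.22×1.25 + 0.08×0.99 + 0.38×1.06 = 0.7058
MRP = 12.32% − 5.28% = 7.04%
E(R_P) = R_f + β_P × MRP = 5.28% + 0.7058 × 7.04% = 10.25%

10.25%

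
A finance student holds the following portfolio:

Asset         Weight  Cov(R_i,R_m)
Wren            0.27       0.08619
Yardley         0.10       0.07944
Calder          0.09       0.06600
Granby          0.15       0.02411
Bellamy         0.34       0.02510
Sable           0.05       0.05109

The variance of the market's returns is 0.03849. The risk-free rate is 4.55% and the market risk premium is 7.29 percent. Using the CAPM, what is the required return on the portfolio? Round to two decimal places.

14.37%

β_Wren = 0.08619 / 0.03849 = 2.2393
β_Yardley = 0.07944 / 0.03849 = 2.0639
β_Calder = 0.06600 / 0.03849 = 1.7147
β_Granby = 0.02411 / 0.03849 = 0.6264
β_Bellamy = 0.02510 / 0.03849 = 0.6521
β_Sable = 0.05109 / 0.03849 = 1.3274
β_P = Σ w_i β_i = 0.27×2.2393 + 0.10×2.0639 + 0.09×1.7147 + 0.15×0.6264 + 0.34×0.6521 + 0.05×1.3274 = 1.3474
E(R_P) = R_f + β_P × MRP = 4.55% + 1.3474 × 7.29% = 14.37%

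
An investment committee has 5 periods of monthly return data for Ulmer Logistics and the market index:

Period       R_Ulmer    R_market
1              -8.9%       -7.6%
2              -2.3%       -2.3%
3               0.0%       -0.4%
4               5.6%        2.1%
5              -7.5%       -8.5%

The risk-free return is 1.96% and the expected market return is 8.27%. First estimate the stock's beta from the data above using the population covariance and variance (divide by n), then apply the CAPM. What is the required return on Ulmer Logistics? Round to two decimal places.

Mean R_i = (-8.9 − 2.3 + 0.0 + 5.6 − 7.5) / 5 = -2.6200%
Mean R_m = (-7.6 − 2.3 − 0.4 + 2.1 − 8.5) / 5 = -3.3400%
Σ(R_i − R̄_i)(R_m − R̄_m) = 104.6860  ⇒  Cov = 104.6860 / 5 = 20.9372
Σ(R_m − R̄_m)² = 84.0920  ⇒  Var(R_m) = 84.0920 / 5 = 16.8184
β = Cov / Var(R_m) = 20.9372 / 16.8184 = 1.2449
MRP = 8.27% − 1.96% = 6.31%
E(R) = R_f + β × MRP = 1.96% + 1.2449 × 6.31% = 9.82%

9.82%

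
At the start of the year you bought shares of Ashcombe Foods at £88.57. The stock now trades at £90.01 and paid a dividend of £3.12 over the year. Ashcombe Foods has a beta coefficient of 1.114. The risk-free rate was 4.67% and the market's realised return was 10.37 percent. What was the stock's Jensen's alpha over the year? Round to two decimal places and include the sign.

Realised HPR = (P1 + D1 − P0) / P0 = (90.01 + 3.12 − 88.57) / 88.57 = 4.56 / 88.57 = 5.1485%
MRP = 10.37% − 4.67% = 5.70%
CAPM required = R_f + β·MRP = 4.67% + 1.114 × 5.70% = 11.01980%
α = realised − required = 5.1485% − 11.01980% = -5.87%

-5.87%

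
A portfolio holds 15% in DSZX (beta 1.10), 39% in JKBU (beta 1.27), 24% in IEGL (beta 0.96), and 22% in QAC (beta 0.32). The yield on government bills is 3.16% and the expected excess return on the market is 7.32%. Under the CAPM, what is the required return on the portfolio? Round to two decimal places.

β_P = Σ w_i β_i = 0.15×1.10 + 0.39×1.27 + 0.24×0.96 + 0.22×0.32 = 0.9611
E(R_P) = R_f + β_P × MRP = 3.16% + 0.9611 × 7.32% = 10.20%

10.20%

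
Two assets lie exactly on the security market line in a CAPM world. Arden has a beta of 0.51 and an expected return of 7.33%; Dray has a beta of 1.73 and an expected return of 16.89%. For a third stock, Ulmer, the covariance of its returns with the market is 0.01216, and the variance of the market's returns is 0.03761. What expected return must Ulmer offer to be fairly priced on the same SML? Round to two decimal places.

MRP = (16.89% − 7.33%) / (1.73 − 0.51) = 7.8361%
R_f = 7.33% − 0.51 × 7.8361% = 3.3336%
β_Ulmer = Cov / Var(R_m) = 0.01216 / 0.03761 = 0.3233
E(R_Ulmer) = R_f + β × MRP = 3.3336% + 0.3233 × 7.8361% = 5.87%

5.87%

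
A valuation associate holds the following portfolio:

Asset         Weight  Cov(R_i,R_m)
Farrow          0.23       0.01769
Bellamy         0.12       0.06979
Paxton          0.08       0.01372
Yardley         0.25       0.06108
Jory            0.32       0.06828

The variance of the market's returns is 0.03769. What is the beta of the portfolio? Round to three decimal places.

1.344

β_Farrow = 0.01769 / 0.03769 = 0.4694
β_Bellamy = 0.06979 / 0.03769 = 1.8517
β_Paxton = 0.01372 / 0.03769 = 0.3640
β_Yardley = 0.06108 / 0.03769 = 1.6206
β_Jory = 0.06828 / 0.03769 = 1.8116
β_P = Σ w_i β_i = 0.23×0.4694 + 0.12×1.8517 + 0.08×0.3640 + 0.25×1.6206 + 0.32×1.8116 = 1.3441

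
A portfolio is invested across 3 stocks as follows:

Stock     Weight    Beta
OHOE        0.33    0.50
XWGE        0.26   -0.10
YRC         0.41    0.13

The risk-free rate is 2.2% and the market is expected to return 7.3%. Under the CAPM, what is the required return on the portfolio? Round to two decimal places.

β_P = Σ w_i β_i = 0.33×0.50 + 0.26×-0.10 + 0.41×0.13 = 0.1923
MRP = 7.3% − 2.2% = 5.10%
E(R_P) = R_f + β_P × MRP = 2.2% + 0.1923 × 5.1% = 3.18%

3.18%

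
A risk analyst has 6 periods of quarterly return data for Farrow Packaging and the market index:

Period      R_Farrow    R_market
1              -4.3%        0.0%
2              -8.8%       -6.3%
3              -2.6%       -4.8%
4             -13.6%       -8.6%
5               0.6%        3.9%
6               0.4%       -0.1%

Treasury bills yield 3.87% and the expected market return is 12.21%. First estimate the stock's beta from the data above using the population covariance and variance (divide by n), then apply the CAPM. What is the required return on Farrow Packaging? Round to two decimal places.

12.39%

Mean R_i = (-4.3 − 8.8 − 2.6 − 13.6 + 0.6 + 0.4) / 6 = -4.7167%
Mean R_m = (0.0 − 6.3 − 4.8 − 8.6 + 3.9 − 0.1) / 6 = -2.6500%
Σ(R_i − R̄_i)(R_m − R̄_m) = 112.1850  ⇒  Cov = 112.1850 / 6 = 18.6975
Σ(R_m − R̄_m)² = 109.7750  ⇒  Var(R_m) = 109.7750 / 6 = 18.2958
β = Cov / Var(R_m) = 18.6975 / 18.2958 = 1.0220
MRP = 12.21% − 3.87% = 8.34%
E(R) = R_f + β × MRP = 3.87% + 1.0220 × 8.34% = 12.39%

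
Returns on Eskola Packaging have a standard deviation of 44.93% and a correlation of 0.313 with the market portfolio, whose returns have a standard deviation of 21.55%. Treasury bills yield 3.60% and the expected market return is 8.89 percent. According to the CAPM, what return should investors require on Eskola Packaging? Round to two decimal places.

7.05%

β = ρ × σ_i / σ_m = 0.313 × 44.93% / 21.55% = 0.6526
MRP = 8.89% − 3.60% = 5.29%
E(R) = 3.60% + 0.6526 × 5.29% = 7.05%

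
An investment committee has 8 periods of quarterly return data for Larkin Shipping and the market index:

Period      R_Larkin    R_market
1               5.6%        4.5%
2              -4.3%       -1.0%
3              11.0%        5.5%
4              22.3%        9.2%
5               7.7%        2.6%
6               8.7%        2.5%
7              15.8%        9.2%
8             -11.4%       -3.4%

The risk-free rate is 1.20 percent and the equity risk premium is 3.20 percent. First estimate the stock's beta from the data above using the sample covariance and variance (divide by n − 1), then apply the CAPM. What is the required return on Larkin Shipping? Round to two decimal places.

Mean R_i = (5.6 − 4.3 + 11.0 + 22.3 + 7.7 + 8.7 + 15.8 − 11.4) / 8 = 6.9250%
Mean R_m = (4.5 − 1.0 + 5.5 + 9.2 + 2.6 + 2.5 + 9.2 − 3.4) / 8 = 3.6375%
Σ(R_i − R̄_i)(R_m − R̄_m) = 319.5325  ⇒  Cov = 319.5325 / 7 = 45.6475
Σ(R_m − R̄_m)² = 139.4988  ⇒  Var(R_m) = 139.4988 / 7 = 19.9284
β = Cov / Var(R_m) = 45.6475 / 19.9284 = 2.2906
E(R) = R_f + β × MRP = 1.20% + 2.2906 × 3.20% = 8.53%

8.53%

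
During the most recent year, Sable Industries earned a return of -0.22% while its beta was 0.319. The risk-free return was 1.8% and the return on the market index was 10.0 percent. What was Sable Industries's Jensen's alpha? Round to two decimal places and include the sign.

Market excess return = 10.0% − 1.8% = 8.20%
CAPM benchmark = R_f + β(R_m − R_f) = 1.8% + 0.319 × 8.2% = 4.4158%
α = actual − benchmark = -0.22% − 4.4158% = -4.64%

-4.64%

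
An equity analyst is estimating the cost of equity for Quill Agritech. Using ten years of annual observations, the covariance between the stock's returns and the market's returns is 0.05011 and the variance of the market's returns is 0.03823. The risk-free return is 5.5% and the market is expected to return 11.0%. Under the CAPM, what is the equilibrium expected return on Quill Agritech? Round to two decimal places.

β = Cov(R_i, R_m) / Var(R_m) = 0.05011 / 0.03823 = 1.3108
MRP = 11.0% − 5.5% = 5.50%
E(R) = R_f + β × MRP = 5.5% + 1.3108 × 5.5% = 12.71%

12.71%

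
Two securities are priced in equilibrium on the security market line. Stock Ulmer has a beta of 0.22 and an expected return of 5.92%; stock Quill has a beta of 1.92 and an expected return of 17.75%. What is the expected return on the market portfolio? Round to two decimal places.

Both satisfy E(R) = R_f + β·MRP, so the slope of the SML is
MRP = (17.75% − 5.92%) / (1.92 − 0.22) = 11.83% / 1.70 = 6.9588%
R_f = E(R_Ulmer) − β_Ulmer·MRP = 5.92% − 0.22 × 6.9588% = 4.3891%
E(R_m) = R_f + MRP = 4.3891% + 6.9588% = 11.35%

11.35%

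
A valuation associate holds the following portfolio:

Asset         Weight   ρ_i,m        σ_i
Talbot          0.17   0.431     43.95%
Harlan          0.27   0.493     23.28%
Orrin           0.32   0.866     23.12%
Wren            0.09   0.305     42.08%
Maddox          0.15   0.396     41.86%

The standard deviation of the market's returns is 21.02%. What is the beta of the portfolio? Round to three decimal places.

0.779

β_Talbot = 0.431 × 43.95% / 21.02% = 0.9012
β_Harlan = 0.493 × 23.28% / 21.02% = 0.5460
β_Orrin = 0.866 × 23.12% / 21.02% = 0.9525
β_Wren = 0.305 × 42.08% / 21.02% = 0.6106
β_Maddox = 0.396 × 41.86% / 21.02% = 0.7886
β_P = Σ w_i β_i = 0.17×0.9012 + 0.27×0.5460 + 0.32×0.9525 + 0.09×0.6106 + 0.15×0.7886 = 0.7787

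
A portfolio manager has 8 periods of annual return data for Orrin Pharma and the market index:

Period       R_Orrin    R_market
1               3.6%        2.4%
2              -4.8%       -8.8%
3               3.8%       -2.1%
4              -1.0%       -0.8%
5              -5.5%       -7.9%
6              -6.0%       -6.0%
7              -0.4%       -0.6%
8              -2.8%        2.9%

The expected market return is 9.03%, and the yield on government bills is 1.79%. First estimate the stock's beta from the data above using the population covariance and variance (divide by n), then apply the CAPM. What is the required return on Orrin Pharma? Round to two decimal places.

5.96%

Mean R_i = (3.6 − 4.8 + 3.8 − 1.0 − 5.5 − 6.0 − 0.4 − 2.8) / 8 = -1.6375%
Mean R_m = (2.4 − 8.8 − 2.1 − 0.8 − 7.9 − 6.0 − 0.6 + 2.9) / 8 = -2.6125%
Σ(R_i − R̄_i)(R_m − R̄_m) = 81.0463  ⇒  Cov = 81.0463 / 8 = 10.1308
Σ(R_m − R̄_m)² = 140.8288  ⇒  Var(R_m) = 140.8288 / 8 = 17.6036
β = Cov / Var(R_m) = 10.1308 / 17.6036 = 0.5755
MRP = 9.03% − 1.79% = 7.24%
E(R) = R_f + β × MRP = 1.79% + 0.5755 × 7.24% = 5.96%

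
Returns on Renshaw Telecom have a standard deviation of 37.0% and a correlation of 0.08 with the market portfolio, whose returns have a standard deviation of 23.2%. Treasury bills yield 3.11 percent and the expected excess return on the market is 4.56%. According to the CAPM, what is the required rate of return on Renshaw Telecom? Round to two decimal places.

β = ρ × σ_i / σ_m = 0.08 × 37.0% / 23.2% = 0.1276
E(R) = 3.11% + 0.1276 × 4.56% = 3.69%

3.69%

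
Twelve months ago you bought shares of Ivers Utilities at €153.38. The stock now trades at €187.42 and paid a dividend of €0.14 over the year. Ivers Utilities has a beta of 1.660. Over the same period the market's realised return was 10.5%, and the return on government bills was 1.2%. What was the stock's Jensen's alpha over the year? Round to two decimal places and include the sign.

Realised HPR = (P1 + D1 − P0) / P0 = (187.42 + 0.14 − 153.38) / 153.38 = 34.18 / 153.38 = 22.2845%
MRP = 10.5% − 1.2% = 9.30%
CAPM required = R_f + β·MRP = 1.2% + 1.660 × 9.3% = 16.6380%
α = realised − required = 22.2845% − 16.6380% = +5.65%

+5.65%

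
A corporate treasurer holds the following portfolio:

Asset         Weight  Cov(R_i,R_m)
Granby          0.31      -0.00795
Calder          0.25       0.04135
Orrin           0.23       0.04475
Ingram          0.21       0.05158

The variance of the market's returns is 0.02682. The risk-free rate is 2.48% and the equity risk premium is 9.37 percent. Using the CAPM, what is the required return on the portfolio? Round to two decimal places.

12.61%

β_Granby = -0.00795 / 0.02682 = -0.2964
β_Calder = 0.04135 / 0.02682 = 1.5418
β_Orrin = 0.04475 / 0.02682 = 1.6685
β_Ingram = 0.05158 / 0.02682 = 1.9232
β_P = Σ w_i β_i = 0.31×-0.2964 + 0.25×1.5418 + 0.23×1.6685 + 0.21×1.9232 = 1.0812
E(R_P) = R_f + β_P × MRP = 2.48% + 1.0812 × 9.37% = 12.61%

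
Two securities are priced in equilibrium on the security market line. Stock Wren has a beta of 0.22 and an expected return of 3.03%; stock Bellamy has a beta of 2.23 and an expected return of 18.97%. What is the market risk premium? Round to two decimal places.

Both satisfy E(R) = R_f + β·MRP, so the slope of the SML is
MRP = (18.97% − 3.03%) / (2.23 − 0.22) = 15.94% / 2.01 = 7.9303%

7.93%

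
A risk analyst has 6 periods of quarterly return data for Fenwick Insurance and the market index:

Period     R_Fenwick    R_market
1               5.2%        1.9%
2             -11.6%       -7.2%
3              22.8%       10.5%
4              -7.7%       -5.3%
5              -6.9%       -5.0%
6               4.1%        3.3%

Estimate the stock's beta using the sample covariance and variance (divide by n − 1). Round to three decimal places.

1.848

Mean R_i = (5.2 − 11.6 + 22.8 − 7.7 − 6.9 + 4.1) / 6 = 0.9833%
Mean R_m = (1.9 − 7.2 + 10.5 − 5.3 − 5.0 + 3.3) / 6 = -0.3000%
Σ(R_i − R̄_i)(R_m − R̄_m) = 423.4100  ⇒  Cov = 423.4100 / 5 = 84.6820
Σ(R_m − R̄_m)² = 229.1400  ⇒  Var(R_m) = 229.1400 / 5 = 45.8280
β = Cov / Var(R_m) = 84.6820 / 45.8280 = 1.8478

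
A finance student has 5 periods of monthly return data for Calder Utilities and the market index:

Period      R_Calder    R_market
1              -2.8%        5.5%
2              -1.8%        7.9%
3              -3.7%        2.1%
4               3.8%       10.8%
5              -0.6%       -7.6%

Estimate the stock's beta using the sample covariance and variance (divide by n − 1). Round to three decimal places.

0.135

Mean R_i = (-2.8 − 1.8 − 3.7 + 3.8 − 0.6) / 5 = -1.0200%
Mean R_m = (5.5 + 7.9 + 2.1 + 10.8 − 7.6) / 5 = 3.7400%
Σ(R_i − R̄_i)(R_m − R̄_m) = 27.2840  ⇒  Cov = 27.2840 / 4 = 6.8210
Σ(R_m − R̄_m)² = 201.5320  ⇒  Var(R_m) = 201.5320 / 4 = 50.3830
β = Cov / Var(R_m) = 6.8210 / 50.3830 = 0.1354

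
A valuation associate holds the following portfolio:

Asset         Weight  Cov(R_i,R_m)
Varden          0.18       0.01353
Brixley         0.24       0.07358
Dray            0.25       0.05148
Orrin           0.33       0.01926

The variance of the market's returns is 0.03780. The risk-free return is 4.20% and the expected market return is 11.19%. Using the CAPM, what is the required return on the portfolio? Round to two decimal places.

β_Varden = 0.01353 / 0.03780 = 0.3579
β_Brixley = 0.07358 / 0.03780 = 1.9466
β_Dray = 0.05148 / 0.03780 = 1.3619
β_Orrin = 0.01926 / 0.03780 = 0.5095
β_P = Σ w_i β_i = 0.18×0.3579 + 0.24×1.9466 + 0.25×1.3619 + 0.33×0.5095 = 1.0402
MRP = 11.19% − 4.20% = 6.99%
E(R_P) = R_f + β_P × MRP = 4.20% + 1.0402 × 6.99% = 11.47%

11.47%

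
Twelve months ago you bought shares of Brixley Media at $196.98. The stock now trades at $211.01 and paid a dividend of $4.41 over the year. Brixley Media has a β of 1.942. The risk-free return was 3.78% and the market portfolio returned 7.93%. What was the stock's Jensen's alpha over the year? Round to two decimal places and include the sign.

Realised HPR = (P1 + D1 − P0) / P0 = (211.01 + 4.41 − 196.98) / 196.98 = 18.44 / 196.98 = 9.3614%
MRP = 7.93% − 3.78% = 4.15%
CAPM required = R_f + β·MRP = 3.78% + 1.942 × 4.15% = 11.83930%
α = realised − required = 9.3614% − 11.83930% = -2.48%

-2.48%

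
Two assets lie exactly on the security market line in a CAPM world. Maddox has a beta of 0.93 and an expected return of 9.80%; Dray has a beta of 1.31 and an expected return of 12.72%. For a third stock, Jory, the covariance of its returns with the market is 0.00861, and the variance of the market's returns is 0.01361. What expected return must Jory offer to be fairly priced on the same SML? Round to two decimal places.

7.51%

MRP = (12.72% − 9.80%) / (1.31 − 0.93) = 7.6842%
R_f = 9.80% − 0.93 × 7.6842% = 2.6537%
β_Jory = Cov / Var(R_m) = 0.00861 / 0.01361 = 0.6326
E(R_Jory) = R_f + β × MRP = 2.6537% + 0.6326 × 7.6842% = 7.51%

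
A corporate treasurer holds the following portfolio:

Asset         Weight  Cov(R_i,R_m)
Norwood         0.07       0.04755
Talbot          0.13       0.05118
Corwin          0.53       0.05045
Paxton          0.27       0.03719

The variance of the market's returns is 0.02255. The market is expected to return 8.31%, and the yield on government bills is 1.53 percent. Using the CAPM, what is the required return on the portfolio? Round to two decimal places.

β_Norwood = 0.04755 / 0.02255 = 2.1086
β_Talbot = 0.05118 / 0.02255 = 2.2696
β_Corwin = 0.05045 / 0.02255 = 2.2373
β_Paxton = 0.03719 / 0.02255 = 1.6492
β_P = Σ w_i β_i = 0.07×2.1086 + 0.13×2.2696 + 0.53×2.2373 + 0.27×1.6492 = 2.0737
MRP = 8.31% − 1.53% = 6.78%
E(R_P) = R_f + β_P × MRP = 1.53% + 2.0737 × 6.78% = 15.59%

15.59%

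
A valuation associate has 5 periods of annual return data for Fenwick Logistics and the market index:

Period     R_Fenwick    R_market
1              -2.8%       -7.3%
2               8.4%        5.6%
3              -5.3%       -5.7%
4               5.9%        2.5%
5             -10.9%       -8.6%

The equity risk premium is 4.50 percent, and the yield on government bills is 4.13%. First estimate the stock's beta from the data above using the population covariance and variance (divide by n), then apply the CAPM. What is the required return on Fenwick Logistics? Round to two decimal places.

Mean R_i = (-2.8 + 8.4 − 5.3 + 5.9 − 10.9) / 5 = -0.9400%
Mean R_m = (-7.3 + 5.6 − 5.7 + 2.5 − 8.6) / 5 = -2.7000%
Σ(R_i − R̄_i)(R_m − R̄_m) = 193.4900  ⇒  Cov = 193.4900 / 5 = 38.6980
Σ(R_m − R̄_m)² = 160.9000  ⇒  Var(R_m) = 160.9000 / 5 = 32.1800
β = Cov / Var(R_m) = 38.6980 / 32.1800 = 1.2025
E(R) = R_f + β × MRP = 4.13% + 1.2025 × 4.50% = 9.54%

9.54%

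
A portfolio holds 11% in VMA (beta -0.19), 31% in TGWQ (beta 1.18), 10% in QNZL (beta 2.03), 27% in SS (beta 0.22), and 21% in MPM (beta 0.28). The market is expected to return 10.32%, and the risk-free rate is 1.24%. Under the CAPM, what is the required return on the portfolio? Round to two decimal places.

7.29%

β_P = Σ w_i β_i = 0.11×-0.19 + 0.31×1.18 + 0.10×2.03 + 0.27×0.22 + 0.21×0.28 = 0.6661
MRP = 10.32% − 1.24% = 9.08%
E(R_P) = R_f + β_P × MRP = 1.24% + 0.6661 × 9.08% = 7.29%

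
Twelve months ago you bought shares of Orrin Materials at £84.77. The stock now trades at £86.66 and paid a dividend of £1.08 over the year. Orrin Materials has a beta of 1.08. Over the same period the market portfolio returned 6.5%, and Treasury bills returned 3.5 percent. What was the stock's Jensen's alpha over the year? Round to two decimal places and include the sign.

Realised HPR = (P1 + D1 − P0) / P0 = (86.66 + 1.08 − 84.77) / 84.77 = 2.97 / 84.77 = 3.5036%
MRP = 6.5% − 3.5% = 3.00%
CAPM required = R_f + β·MRP = 3.5% + 1.08 × 3.0% = 6.7400%
α = realised − required = 3.5036% − 6.7400% = -3.24%

-3.24%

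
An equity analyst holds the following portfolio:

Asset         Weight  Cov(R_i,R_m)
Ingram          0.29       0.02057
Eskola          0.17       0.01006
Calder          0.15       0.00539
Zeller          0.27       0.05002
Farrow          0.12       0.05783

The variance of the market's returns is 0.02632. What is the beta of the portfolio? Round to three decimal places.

1.099

β_Ingram = 0.02057 / 0.02632 = 0.7815
β_Eskola = 0.01006 / 0.02632 = 0.3822
β_Calder = 0.00539 / 0.02632 = 0.2048
β_Zeller = 0.05002 / 0.02632 = 1.9005
β_Farrow = 0.05783 / 0.02632 = 2.1972
β_P = Σ w_i β_i = 0.29×0.7815 + 0.17×0.3822 + 0.15×0.2048 + 0.27×1.9005 + 0.12×2.1972 = 1.0991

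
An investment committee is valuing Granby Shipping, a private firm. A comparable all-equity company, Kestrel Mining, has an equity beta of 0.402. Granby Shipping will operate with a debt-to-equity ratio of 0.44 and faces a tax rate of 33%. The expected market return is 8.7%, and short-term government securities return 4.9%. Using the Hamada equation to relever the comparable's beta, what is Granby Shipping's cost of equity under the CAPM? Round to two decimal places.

β_L = β_U × [1 + (1 − t)(D/E)] = 0.402 × [1 + (1 − 0.33) × 0.44]
    = 0.402 × [1 + 0.67 × 0.44] = 0.402 × 1.2948 = 0.5205
MRP = 8.7% − 4.9% = 3.80%
E(R) = R_f + β_L × MRP = 4.9% + 0.5205 × 3.8% = 6.88%

6.88%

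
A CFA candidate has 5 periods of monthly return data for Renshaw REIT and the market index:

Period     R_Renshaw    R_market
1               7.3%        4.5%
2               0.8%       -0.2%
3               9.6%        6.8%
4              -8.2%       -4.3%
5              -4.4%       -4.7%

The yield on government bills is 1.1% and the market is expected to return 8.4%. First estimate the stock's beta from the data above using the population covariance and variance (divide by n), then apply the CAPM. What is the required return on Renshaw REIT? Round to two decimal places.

11.53%

Mean R_i = (7.3 + 0.8 + 9.6 − 8.2 − 4.4) / 5 = 1.0200%
Mean R_m = (4.5 − 0.2 + 6.8 − 4.3 − 4.7) / 5 = 0.4200%
Σ(R_i − R̄_i)(R_m − R̄_m) = 151.7680  ⇒  Cov = 151.7680 / 5 = 30.3536
Σ(R_m − R̄_m)² = 106.2280  ⇒  Var(R_m) = 106.2280 / 5 = 21.2456
β = Cov / Var(R_m) = 30.3536 / 21.2456 = 1.4287
MRP = 8.4% − 1.1% = 7.30%
E(R) = R_f + β × MRP = 1.1% + 1.4287 × 7.3% = 11.53%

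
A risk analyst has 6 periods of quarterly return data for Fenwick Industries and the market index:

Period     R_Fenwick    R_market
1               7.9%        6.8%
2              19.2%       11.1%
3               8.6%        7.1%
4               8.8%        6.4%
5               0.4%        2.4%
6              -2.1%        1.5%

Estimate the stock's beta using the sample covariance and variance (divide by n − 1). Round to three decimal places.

2.130

Mean R_i = (7.9 + 19.2 + 8.6 + 8.8 + 0.4 − 2.1) / 6 = 7.1333%
Mean R_m = (6.8 + 11.1 + 7.1 + 6.4 + 2.4 + 1.5) / 6 = 5.8833%
Σ(R_i − R̄_i)(R_m − R̄_m) = 130.2233  ⇒  Cov = 130.2233 / 5 = 26.0447
Σ(R_m − R̄_m)² = 61.1483  ⇒  Var(R_m) = 61.1483 / 5 = 12.2297
β = Cov / Var(R_m) = 26.0447 / 12.2297 = 2.1296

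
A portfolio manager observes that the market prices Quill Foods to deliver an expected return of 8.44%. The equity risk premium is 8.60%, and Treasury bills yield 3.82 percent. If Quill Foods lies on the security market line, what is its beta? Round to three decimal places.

0.537

β = (E(R) − R_f) / MRP = (8.44% − 3.82%) / 8.60% = 4.62% / 8.60% = 0.537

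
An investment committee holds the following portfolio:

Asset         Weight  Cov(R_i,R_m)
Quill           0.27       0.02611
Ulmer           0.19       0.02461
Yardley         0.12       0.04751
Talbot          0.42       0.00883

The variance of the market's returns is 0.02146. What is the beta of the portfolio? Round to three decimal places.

β_Quill = 0.02611 / 0.02146 = 1.2167
β_Ulmer = 0.02461 / 0.02146 = 1.1468
β_Yardley = 0.04751 / 0.02146 = 2.2139
β_Talbot = 0.00883 / 0.02146 = 0.4115
β_P = Σ w_i β_i = 0.27×1.2167 + 0.19×1.1468 + 0.12×2.2139 + 0.42×0.4115 = 0.9849

0.985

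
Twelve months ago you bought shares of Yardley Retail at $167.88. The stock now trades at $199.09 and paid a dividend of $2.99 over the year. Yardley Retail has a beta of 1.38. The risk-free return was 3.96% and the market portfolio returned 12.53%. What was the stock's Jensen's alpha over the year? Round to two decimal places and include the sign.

+4.59%

Realised HPR = (P1 + D1 − P0) / P0 = (199.09 + 2.99 − 167.88) / 167.88 = 34.20 / 167.88 = 20.3717%
MRP = 12.53% − 3.96% = 8.57%
CAPM required = R_f + β·MRP = 3.96% + 1.38 × 8.57% = 15.7866%
α = realised − required = 20.3717% − 15.7866% = +4.59%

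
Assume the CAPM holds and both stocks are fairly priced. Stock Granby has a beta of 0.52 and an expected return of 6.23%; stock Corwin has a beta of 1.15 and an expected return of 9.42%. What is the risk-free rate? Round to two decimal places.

3.60%

Both satisfy E(R) = R_f + β·MRP, so the slope of the SML is
MRP = (9.42% − 6.23%) / (1.15 − 0.52) = 3.19% / 0.63 = 5.0635%
R_f = E(R_Granby) − β_Granby·MRP = 6.23% − 0.52 × 5.0635% = 3.5970%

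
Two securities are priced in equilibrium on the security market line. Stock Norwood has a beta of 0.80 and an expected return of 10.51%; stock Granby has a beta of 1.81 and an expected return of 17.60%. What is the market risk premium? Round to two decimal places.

7.02%

Both satisfy E(R) = R_f + β·MRP, so the slope of the SML is
MRP = (17.60% − 10.51%) / (1.81 − 0.80) = 7.09% / 1.01 = 7.0198%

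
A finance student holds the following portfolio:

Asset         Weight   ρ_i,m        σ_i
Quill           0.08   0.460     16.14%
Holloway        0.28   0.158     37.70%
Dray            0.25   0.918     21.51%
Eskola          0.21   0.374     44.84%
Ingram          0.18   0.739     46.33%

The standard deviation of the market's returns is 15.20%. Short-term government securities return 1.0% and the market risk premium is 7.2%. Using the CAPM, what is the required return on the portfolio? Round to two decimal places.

β_Quill = 0.460 × 16.14% / 15.20% = 0.4884
β_Holloway = 0.158 × 37.70% / 15.20% = 0.3919
β_Dray = 0.918 × 21.51% / 15.20% = 1.2991
β_Eskola = 0.374 × 44.84% / 15.20% = 1.1033
β_Ingram = 0.739 × 46.33% / 15.20% = 2.2525
β_P = Σ w_i β_i = 0.08×0.4884 + 0.28×0.3919 + 0.25×1.2991 + 0.21×1.1033 + 0.18×2.2525 = 1.1107
E(R_P) = R_f + β_P × MRP = 1.0% + 1.1107 × 7.2% = 9.00%

9.00%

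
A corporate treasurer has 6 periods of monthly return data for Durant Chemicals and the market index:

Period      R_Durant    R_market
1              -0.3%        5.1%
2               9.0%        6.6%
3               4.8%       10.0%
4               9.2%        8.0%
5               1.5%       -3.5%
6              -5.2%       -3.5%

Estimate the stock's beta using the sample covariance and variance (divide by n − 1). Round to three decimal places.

Mean R_i = (-0.3 + 9.0 + 4.8 + 9.2 + 1.5 − 5.2) / 6 = 3.1667%
Mean R_m = (5.1 + 6.6 + 10.0 + 8.0 − 3.5 − 3.5) / 6 = 3.7833%
Σ(R_i − R̄_i)(R_m − R̄_m) = 120.5367  ⇒  Cov = 120.5367 / 5 = 24.1073
Σ(R_m − R̄_m)² = 172.1883  ⇒  Var(R_m) = 172.1883 / 5 = 34.4377
β = Cov / Var(R_m) = 24.1073 / 34.4377 = 0.7000

0.700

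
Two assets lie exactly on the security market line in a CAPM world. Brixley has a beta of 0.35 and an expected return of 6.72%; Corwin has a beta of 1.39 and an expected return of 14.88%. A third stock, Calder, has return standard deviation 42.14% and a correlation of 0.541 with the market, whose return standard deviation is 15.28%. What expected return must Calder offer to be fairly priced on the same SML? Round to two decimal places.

MRP = (14.88% − 6.72%) / (1.39 − 0.35) = 7.8462%
R_f = 6.72% − 0.35 × 7.8462% = 3.9738%
β_Calder = ρ·σ_i/σ_m = 0.541 × 42.14 / 15.28 = 1.4920
E(R_Calder) = R_f + β × MRP = 3.9738% + 1.4920 × 7.8462% = 15.68%

15.68%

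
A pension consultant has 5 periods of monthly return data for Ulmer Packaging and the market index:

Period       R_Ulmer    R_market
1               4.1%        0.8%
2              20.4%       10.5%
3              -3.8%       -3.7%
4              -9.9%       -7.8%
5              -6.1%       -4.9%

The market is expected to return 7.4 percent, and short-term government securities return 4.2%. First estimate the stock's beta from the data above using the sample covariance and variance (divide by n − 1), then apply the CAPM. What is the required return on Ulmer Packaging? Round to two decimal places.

9.58%

Mean R_i = (4.1 + 20.4 − 3.8 − 9.9 − 6.1) / 5 = 0.9400%
Mean R_m = (0.8 + 10.5 − 3.7 − 7.8 − 4.9) / 5 = -1.0200%
Σ(R_i − R̄_i)(R_m − R̄_m) = 343.4440  ⇒  Cov = 343.4440 / 4 = 85.8610
Σ(R_m − R̄_m)² = 204.2280  ⇒  Var(R_m) = 204.2280 / 4 = 51.0570
β = Cov / Var(R_m) = 85.8610 / 51.0570 = 1.6817
MRP = 7.4% − 4.2% = 3.20%
E(R) = R_f + β × MRP = 4.2% + 1.6817 × 3.2% = 9.58%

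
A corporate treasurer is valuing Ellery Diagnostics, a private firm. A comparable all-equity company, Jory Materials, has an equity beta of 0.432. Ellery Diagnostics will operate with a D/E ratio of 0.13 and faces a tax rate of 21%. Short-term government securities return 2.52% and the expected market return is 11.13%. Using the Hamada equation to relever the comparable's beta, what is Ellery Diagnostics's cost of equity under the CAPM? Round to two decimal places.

6.62%

β_L = β_U × [1 + (1 − t)(D/E)] = 0.432 × [1 + (1 − 0.21) × 0.13]
    = 0.432 × [1 + 0.79 × 0.13] = 0.432 × 1.1027 = 0.4764
MRP = 11.13% − 2.52% = 8.61%
E(R) = R_f + β_L × MRP = 2.52% + 0.4764 × 8.61% = 6.62%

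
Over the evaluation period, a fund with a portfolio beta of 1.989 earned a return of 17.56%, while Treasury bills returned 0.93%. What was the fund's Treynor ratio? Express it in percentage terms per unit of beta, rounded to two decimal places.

8.36%

Treynor = (R_P − R_f) / β_P = (17.56% − 0.93%) / 1.9890 = 16.63% / 1.9890 = 8.36%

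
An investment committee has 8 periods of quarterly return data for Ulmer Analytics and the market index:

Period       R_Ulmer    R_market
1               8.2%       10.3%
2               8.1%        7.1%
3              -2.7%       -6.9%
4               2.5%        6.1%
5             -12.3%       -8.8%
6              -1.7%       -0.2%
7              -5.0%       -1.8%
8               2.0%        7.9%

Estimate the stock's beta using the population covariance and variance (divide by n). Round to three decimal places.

0.861

Mean R_i = (8.2 + 8.1 − 2.7 + 2.5 − 12.3 − 1.7 − 5.0 + 2.0) / 8 = -0.1125%
Mean R_m = (10.3 + 7.1 − 6.9 + 6.1 − 8.8 − 0.2 − 1.8 + 7.9) / 8 = 1.7125%
Σ(R_i − R̄_i)(R_m − R̄_m) = 310.7713  ⇒  Cov = 310.7713 / 8 = 38.8464
Σ(R_m − R̄_m)² = 360.9888  ⇒  Var(R_m) = 360.9888 / 8 = 45.1236
β = Cov / Var(R_m) = 38.8464 / 45.1236 = 0.8609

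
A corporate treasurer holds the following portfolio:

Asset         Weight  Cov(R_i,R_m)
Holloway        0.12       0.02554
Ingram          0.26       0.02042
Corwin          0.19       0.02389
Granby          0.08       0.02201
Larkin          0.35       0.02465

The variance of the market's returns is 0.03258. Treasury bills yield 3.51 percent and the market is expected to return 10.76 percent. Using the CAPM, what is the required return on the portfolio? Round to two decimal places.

8.70%

β_Holloway = 0.02554 / 0.03258 = 0.7839
β_Ingram = 0.02042 / 0.03258 = 0.6268
β_Corwin = 0.02389 / 0.03258 = 0.7333
β_Granby = 0.02201 / 0.03258 = 0.6756
β_Larkin = 0.02465 / 0.03258 = 0.7566
β_P = Σ w_i β_i = 0.12×0.7839 + 0.26×0.6268 + 0.19×0.7333 + 0.08×0.6756 + 0.35×0.7566 = 0.7152
MRP = 10.76% − 3.51% = 7.25%
E(R_P) = R_f + β_P × MRP = 3.51% + 0.7152 × 7.25% = 8.70%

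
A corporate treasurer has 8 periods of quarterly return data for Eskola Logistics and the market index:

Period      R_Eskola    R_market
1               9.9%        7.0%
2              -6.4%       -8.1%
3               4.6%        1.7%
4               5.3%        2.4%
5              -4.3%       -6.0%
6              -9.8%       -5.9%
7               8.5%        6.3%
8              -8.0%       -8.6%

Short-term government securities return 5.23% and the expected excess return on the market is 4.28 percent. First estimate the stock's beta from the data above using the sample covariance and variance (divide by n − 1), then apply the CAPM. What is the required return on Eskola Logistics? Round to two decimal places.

Mean R_i = (9.9 − 6.4 + 4.6 + 5.3 − 4.3 − 9.8 + 8.5 − 8.0) / 8 = -0.0250%
Mean R_m = (7.0 − 8.1 + 1.7 + 2.4 − 6.0 − 5.9 + 6.3 − 8.6) / 8 = -1.4000%
Σ(R_i − R̄_i)(R_m − R̄_m) = 347.3700  ⇒  Cov = 347.3700 / 7 = 49.6243
Σ(R_m − R̄_m)² = 292.0400  ⇒  Var(R_m) = 292.0400 / 7 = 41.7200
β = Cov / Var(R_m) = 49.6243 / 41.7200 = 1.1895
E(R) = R_f + β × MRP = 5.23% + 1.1895 × 4.28% = 10.32%

10.32%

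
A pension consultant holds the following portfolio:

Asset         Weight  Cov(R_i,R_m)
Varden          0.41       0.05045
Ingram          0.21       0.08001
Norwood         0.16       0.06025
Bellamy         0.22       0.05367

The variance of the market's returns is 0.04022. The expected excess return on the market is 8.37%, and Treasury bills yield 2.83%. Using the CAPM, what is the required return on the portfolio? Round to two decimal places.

15.09%

β_Varden = 0.05045 / 0.04022 = 1.2544
β_Ingram = 0.08001 / 0.04022 = 1.9893
β_Norwood = 0.06025 / 0.04022 = 1.4980
β_Bellamy = 0.05367 / 0.04022 = 1.3344
β_P = Σ w_i β_i = 0.41×1.2544 + 0.21×1.9893 + 0.16×1.4980 + 0.22×1.3344 = 1.4653
E(R_P) = R_f + β_P × MRP = 2.83% + 1.4653 × 8.37% = 15.09%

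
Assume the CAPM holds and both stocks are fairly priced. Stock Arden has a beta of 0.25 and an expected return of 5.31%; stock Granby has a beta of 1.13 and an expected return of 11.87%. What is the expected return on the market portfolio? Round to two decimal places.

10.90%

Both satisfy E(R) = R_f + β·MRP, so the slope of the SML is
MRP = (11.87% − 5.31%) / (1.13 − 0.25) = 6.56% / 0.88 = 7.4545%
R_f = E(R_Arden) − β_Arden·MRP = 5.31% − 0.25 × 7.4545% = 3.4464%
E(R_m) = R_f + MRP = 3.4464% + 7.4545% = 10.90%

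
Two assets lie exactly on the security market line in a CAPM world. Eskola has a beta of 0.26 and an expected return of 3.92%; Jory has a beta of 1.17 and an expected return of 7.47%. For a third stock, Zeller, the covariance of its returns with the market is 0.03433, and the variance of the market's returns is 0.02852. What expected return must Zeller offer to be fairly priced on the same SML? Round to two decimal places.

MRP = (7.47% − 3.92%) / (1.17 − 0.26) = 3.9011%
R_f = 3.92% − 0.26 × 3.9011% = 2.9057%
β_Zeller = Cov / Var(R_m) = 0.03433 / 0.02852 = 1.2037
E(R_Zeller) = R_f + β × MRP = 2.9057% + 1.2037 × 3.9011% = 7.60%

7.60%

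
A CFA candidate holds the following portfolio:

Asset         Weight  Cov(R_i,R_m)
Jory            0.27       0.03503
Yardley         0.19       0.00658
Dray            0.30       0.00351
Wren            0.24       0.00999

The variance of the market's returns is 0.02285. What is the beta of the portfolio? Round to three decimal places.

0.620

β_Jory = 0.03503 / 0.02285 = 1.5330
β_Yardley = 0.00658 / 0.02285 = 0.2880
β_Dray = 0.00351 / 0.02285 = 0.1536
β_Wren = 0.00999 / 0.02285 = 0.4372
β_P = Σ w_i β_i = 0.27×1.5330 + 0.19×0.2880 + 0.30×0.1536 + 0.24×0.4372 = 0.6196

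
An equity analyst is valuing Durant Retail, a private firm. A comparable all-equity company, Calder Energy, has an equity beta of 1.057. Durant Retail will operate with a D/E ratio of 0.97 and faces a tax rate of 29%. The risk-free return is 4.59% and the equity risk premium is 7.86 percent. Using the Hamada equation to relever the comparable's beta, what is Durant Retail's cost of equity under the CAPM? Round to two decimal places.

β_L = β_U × [1 + (1 − t)(D/E)] = 1.057 × [1 + (1 − 0.29) × 0.97]
    = 1.057 × [1 + 0.71 × 0.97] = 1.057 × 1.6887 = 1.7850
E(R) = R_f + β_L × MRP = 4.59% + 1.7850 × 7.86% = 18.62%

18.62%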